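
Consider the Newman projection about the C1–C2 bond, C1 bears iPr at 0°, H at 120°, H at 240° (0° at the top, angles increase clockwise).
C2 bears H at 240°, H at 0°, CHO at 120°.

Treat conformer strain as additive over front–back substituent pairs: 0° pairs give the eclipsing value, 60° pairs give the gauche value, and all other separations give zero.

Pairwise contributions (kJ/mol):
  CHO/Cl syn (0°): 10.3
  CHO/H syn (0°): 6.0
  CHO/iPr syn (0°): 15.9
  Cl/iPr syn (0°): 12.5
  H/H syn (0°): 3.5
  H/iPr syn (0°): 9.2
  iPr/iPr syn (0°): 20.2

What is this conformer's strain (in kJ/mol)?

This conformer (eclipsed): iPr–H eclipsed, H–CHO eclipsed, H–H eclipsed; 9.2 + 6.0 + 3.5 = 18.7 kJ/mol.

18.7 kJ/mol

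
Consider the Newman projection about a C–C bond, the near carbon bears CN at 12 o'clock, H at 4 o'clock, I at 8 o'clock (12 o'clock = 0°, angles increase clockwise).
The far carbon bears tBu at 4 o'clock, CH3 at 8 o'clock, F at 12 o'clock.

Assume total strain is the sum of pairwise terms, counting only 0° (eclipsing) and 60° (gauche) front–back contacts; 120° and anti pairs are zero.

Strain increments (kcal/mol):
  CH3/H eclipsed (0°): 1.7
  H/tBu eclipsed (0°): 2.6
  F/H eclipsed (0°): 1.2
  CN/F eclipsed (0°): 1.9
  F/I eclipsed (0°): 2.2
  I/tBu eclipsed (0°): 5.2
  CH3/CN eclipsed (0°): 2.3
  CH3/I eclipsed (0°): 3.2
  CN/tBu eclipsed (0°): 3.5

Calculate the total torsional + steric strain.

This conformer (eclipsed): CN(0°)/F(0°) eclipsed 1.9; H(120°)/tBu(120°) eclipsed 2.6; I(240°)/CH3(240°) eclipsed 3.2 → 7.7 kcal/mol.

7.7 kcal/mol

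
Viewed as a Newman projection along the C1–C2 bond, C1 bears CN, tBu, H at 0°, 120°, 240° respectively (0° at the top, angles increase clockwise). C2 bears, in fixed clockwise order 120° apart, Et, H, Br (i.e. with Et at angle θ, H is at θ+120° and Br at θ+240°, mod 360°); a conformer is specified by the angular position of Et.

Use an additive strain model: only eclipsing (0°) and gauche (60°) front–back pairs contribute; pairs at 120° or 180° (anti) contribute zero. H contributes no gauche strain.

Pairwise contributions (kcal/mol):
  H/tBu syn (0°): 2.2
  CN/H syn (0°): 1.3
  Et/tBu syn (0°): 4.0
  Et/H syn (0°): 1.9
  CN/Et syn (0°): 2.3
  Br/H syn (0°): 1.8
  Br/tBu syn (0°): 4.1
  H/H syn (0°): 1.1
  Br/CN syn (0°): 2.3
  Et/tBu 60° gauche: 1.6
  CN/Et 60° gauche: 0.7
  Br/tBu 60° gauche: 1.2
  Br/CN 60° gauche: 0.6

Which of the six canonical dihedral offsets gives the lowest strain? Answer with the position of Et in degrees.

300°

Et at 0° (eclipsed): CN–Et eclipsed, tBu–H eclipsed, H–Br eclipsed; 2.3 + 2.2 + 1.8 = 6.3 kcal/mol.
Et at 60° (staggered): CN–Et gauche, CN–Br gauche, tBu–Et gauche; 0.7 + 0.6 + 1.6 = 2.9 kcal/mol.
Et at 120° (eclipsed): CN–Br eclipsed, tBu–Et eclipsed, H–H eclipsed; 2.3 + 4.0 + 1.1 = 7.4 kcal/mol.
Et at 180° (staggered): CN–Br gauche, tBu–Et gauche, tBu–Br gauche; 0.6 + 1.6 + 1.2 = 3.4 kcal/mol.
Et at 240° (eclipsed): CN–H eclipsed, tBu–Br eclipsed, H–Et eclipsed; 1.3 + 4.1 + 1.9 = 7.3 kcal/mol.
Et at 300° (staggered): CN–Et gauche, tBu–Br gauche; 0.7 + 1.2 = 1.9 kcal/mol.
The minimum (1.9 kcal/mol) occurs with Et at 300°.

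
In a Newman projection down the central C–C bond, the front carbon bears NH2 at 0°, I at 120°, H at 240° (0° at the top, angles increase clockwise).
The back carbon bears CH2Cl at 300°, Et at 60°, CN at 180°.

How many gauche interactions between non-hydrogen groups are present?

Non-H gauche pairs: NH2(0°)/CH2Cl(300°); NH2(0°)/Et(60°); I(120°)/Et(60°); I(120°)/CN(180°) — 4 interactions.

4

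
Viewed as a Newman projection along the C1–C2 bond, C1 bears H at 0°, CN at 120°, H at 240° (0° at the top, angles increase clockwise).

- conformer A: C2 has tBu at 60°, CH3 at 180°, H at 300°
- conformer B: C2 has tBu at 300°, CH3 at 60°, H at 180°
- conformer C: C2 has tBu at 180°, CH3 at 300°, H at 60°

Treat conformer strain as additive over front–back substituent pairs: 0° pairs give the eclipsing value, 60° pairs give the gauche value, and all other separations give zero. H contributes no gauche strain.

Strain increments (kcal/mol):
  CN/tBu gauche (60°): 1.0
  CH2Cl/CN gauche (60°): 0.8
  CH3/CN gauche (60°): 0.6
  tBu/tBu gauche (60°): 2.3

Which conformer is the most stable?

A (staggered): CN–tBu gauche, CN–CH3 gauche; 1.0 + 0.6 = 1.6 kcal/mol.
B (staggered): CN–CH3 gauche; 0.6 = 0.6 kcal/mol.
C (staggered): CN–tBu gauche; 1.0 = 1.0 kcal/mol.
B has the lowest total (0.6 kcal/mol).

B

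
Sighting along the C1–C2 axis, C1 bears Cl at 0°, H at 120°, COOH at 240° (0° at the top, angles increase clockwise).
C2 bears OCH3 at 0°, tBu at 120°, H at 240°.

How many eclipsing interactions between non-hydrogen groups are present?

Non-H eclipsing pairs: Cl(0°)/OCH3(0°) — 1 interaction.

1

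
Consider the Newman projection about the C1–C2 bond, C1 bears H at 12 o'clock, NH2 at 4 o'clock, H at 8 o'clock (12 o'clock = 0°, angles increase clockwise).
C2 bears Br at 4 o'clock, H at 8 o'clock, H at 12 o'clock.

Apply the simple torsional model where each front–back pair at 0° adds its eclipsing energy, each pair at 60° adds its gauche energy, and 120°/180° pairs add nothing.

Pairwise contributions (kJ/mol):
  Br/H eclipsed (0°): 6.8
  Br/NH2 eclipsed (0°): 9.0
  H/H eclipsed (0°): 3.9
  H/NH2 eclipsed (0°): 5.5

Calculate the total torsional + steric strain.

16.8 kJ/mol

This conformer (eclipsed): H–H eclipsed, NH2–Br eclipsed, H–H eclipsed; 3.9 + 9.0 + 3.9 = 16.8 kJ/mol.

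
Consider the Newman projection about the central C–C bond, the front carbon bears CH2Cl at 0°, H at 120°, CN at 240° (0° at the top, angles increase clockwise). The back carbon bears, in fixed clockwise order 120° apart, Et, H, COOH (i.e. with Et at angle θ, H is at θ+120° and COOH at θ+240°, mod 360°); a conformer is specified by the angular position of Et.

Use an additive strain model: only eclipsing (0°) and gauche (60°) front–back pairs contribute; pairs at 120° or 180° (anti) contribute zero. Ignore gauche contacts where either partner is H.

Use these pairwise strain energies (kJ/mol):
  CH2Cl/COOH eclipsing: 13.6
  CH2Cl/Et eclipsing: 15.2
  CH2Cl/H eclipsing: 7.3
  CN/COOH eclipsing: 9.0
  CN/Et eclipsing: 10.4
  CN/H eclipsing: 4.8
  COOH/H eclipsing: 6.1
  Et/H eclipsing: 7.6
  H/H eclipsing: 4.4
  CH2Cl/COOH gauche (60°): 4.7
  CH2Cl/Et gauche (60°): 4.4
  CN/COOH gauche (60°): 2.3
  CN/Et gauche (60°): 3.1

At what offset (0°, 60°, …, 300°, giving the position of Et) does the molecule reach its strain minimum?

Et at 0° (eclipsed): CH2Cl(0°)/Et(0°) eclipsed 15.2; H(120°)/H(120°) eclipsed 4.4; CN(240°)/COOH(240°) eclipsed 9.0 → 28.6 kJ/mol.
Et at 60° (staggered): CH2Cl(0°)/Et(60°) gauche 4.4; CH2Cl(0°)/COOH(300°) gauche 4.7; CN(240°)/COOH(300°) gauche 2.3 → 11.4 kJ/mol.
Et at 120° (eclipsed): CH2Cl(0°)/COOH(0°) eclipsed 13.6; H(120°)/Et(120°) eclipsed 7.6; CN(240°)/H(240°) eclipsed 4.8 → 26.0 kJ/mol.
Et at 180° (staggered): CH2Cl(0°)/COOH(60°) gauche 4.7; CN(240°)/Et(180°) gauche 3.1 → 7.8 kJ/mol.
Et at 240° (eclipsed): CH2Cl(0°)/H(0°) eclipsed 7.3; H(120°)/COOH(120°) eclipsed 6.1; CN(240°)/Et(240°) eclipsed 10.4 → 23.8 kJ/mol.
Et at 300° (staggered): CH2Cl(0°)/Et(300°) gauche 4.4; CN(240°)/Et(300°) gauche 3.1; CN(240°)/COOH(180°) gauche 2.3 → 9.8 kJ/mol.
The minimum (7.8 kJ/mol) occurs with Et at 180°.

180°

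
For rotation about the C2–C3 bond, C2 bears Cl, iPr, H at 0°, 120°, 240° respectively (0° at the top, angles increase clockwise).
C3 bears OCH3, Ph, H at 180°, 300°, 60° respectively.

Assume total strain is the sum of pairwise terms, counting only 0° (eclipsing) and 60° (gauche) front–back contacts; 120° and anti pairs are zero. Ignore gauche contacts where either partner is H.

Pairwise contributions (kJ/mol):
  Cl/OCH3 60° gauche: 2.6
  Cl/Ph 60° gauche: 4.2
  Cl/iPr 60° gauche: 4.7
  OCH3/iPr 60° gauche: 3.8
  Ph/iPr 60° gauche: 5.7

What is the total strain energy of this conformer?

8.0 kJ/mol

This conformer (staggered): Cl(0°)/Ph(300°) gauche 4.2; iPr(120°)/OCH3(180°) gauche 3.8 → 8.0 kJ/mol.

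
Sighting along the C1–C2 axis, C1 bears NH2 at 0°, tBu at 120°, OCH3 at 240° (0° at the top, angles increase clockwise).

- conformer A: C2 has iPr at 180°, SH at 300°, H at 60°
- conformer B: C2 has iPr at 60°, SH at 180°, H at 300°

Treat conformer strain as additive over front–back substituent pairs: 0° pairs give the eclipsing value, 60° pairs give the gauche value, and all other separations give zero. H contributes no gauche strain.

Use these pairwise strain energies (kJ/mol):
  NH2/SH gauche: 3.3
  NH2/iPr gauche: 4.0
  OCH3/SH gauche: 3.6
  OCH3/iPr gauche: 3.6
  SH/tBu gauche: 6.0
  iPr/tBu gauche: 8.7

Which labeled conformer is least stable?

A is staggered. NH2 at 0° is gauche with SH at 300° (3.3); tBu at 120° is gauche with iPr at 180° (8.7); OCH3 at 240° is gauche with iPr at 180° (3.6); OCH3 at 240° is gauche with SH at 300° (3.6). Total 19.2 kJ/mol.
B is staggered. NH2 at 0° is gauche with iPr at 60° (4.0); tBu at 120° is gauche with iPr at 60° (8.7); tBu at 120° is gauche with SH at 180° (6.0); OCH3 at 240° is gauche with SH at 180° (3.6). Total 22.3 kJ/mol.
B has the highest total (22.3 kJ/mol).

B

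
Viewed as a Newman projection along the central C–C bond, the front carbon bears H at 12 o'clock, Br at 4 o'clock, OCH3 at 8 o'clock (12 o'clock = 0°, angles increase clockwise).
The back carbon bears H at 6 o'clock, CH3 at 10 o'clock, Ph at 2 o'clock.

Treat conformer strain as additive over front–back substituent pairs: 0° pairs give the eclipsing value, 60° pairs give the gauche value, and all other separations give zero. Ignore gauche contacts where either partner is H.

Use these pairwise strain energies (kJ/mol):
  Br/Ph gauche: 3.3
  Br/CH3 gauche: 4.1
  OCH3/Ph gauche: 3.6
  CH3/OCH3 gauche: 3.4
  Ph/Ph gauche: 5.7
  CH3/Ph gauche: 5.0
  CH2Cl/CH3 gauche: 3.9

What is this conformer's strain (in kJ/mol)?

6.7 kJ/mol

This conformer (staggered): Br(120°)/Ph(60°) gauche 3.3; OCH3(240°)/CH3(300°) gauche 3.4 → 6.7 kJ/mol.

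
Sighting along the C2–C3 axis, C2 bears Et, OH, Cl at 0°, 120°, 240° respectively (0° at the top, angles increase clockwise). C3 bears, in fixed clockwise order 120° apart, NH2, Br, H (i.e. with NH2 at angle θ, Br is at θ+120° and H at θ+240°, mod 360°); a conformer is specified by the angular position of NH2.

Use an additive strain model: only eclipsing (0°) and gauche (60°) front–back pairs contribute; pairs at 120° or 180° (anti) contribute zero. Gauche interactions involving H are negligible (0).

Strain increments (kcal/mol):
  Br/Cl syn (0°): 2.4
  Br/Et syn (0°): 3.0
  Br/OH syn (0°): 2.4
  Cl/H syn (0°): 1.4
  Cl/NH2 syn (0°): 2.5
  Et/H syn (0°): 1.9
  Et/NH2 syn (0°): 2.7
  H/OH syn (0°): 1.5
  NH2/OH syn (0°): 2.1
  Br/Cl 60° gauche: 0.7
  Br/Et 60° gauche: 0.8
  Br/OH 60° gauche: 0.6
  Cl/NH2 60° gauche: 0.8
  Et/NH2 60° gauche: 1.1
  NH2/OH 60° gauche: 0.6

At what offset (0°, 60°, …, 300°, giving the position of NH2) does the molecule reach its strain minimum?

NH2 at 0° (eclipsed): Et–NH2 eclipsed, OH–Br eclipsed, Cl–H eclipsed; 2.7 + 2.4 + 1.4 = 6.5 kcal/mol.
NH2 at 60° (staggered): Et–NH2 gauche, OH–NH2 gauche, OH–Br gauche, Cl–Br gauche; 1.1 + 0.6 + 0.6 + 0.7 = 3.0 kcal/mol.
NH2 at 120° (eclipsed): Et–H eclipsed, OH–NH2 eclipsed, Cl–Br eclipsed; 1.9 + 2.1 + 2.4 = 6.4 kcal/mol.
NH2 at 180° (staggered): Et–Br gauche, OH–NH2 gauche, Cl–NH2 gauche, Cl–Br gauche; 0.8 + 0.6 + 0.8 + 0.7 = 2.9 kcal/mol.
NH2 at 240° (eclipsed): Et–Br eclipsed, OH–H eclipsed, Cl–NH2 eclipsed; 3.0 + 1.5 + 2.5 = 7.0 kcal/mol.
NH2 at 300° (staggered): Et–NH2 gauche, Et–Br gauche, OH–Br gauche, Cl–NH2 gauche; 1.1 + 0.8 + 0.6 + 0.8 = 3.3 kcal/mol.
The minimum (2.9 kcal/mol) occurs with NH2 at 180°.

180°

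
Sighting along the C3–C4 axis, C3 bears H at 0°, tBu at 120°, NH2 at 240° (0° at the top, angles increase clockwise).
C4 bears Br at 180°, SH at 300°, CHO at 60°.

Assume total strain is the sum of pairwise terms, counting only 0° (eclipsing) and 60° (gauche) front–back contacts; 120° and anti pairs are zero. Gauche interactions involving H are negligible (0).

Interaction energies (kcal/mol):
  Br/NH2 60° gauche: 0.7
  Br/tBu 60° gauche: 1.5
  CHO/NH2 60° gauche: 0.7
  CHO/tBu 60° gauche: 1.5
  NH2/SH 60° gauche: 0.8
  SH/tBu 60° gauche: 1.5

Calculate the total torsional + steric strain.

This conformer is staggered. tBu at 120° is gauche with Br at 180° (1.5); tBu at 120° is gauche with CHO at 60° (1.5); NH2 at 240° is gauche with Br at 180° (0.7); NH2 at 240° is gauche with SH at 300° (0.8). Total 4.5 kcal/mol.

4.5 kcal/mol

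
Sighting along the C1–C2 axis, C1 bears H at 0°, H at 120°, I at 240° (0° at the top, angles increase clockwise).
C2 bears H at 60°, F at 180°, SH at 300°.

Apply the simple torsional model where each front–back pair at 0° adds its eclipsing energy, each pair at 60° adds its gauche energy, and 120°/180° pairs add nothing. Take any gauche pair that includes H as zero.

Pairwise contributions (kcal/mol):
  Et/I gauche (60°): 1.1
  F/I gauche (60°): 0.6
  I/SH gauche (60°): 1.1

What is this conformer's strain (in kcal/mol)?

1.7 kcal/mol

This conformer (staggered): I–F gauche, I–SH gauche; 0.6 + 1.1 = 1.7 kcal/mol.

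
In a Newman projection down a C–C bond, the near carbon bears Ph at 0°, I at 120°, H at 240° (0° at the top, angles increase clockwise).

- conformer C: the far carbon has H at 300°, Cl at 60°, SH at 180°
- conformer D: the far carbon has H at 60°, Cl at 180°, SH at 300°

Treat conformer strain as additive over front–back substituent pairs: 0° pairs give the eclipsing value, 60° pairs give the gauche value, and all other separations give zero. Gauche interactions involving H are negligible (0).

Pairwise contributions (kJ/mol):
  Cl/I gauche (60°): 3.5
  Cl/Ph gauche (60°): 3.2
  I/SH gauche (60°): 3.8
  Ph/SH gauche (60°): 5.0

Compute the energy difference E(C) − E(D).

+2.0 kJ/mol

C is staggered. Ph at 0° is gauche with Cl at 60° (3.2); I at 120° is gauche with Cl at 60° (3.5); I at 120° is gauche with SH at 180° (3.8). Total 10.5 kJ/mol.
D is staggered. Ph at 0° is gauche with SH at 300° (5.0); I at 120° is gauche with Cl at 180° (3.5). Total 8.5 kJ/mol.
E(C) − E(D) = 10.5 − 8.5 = +2.0 kJ/mol.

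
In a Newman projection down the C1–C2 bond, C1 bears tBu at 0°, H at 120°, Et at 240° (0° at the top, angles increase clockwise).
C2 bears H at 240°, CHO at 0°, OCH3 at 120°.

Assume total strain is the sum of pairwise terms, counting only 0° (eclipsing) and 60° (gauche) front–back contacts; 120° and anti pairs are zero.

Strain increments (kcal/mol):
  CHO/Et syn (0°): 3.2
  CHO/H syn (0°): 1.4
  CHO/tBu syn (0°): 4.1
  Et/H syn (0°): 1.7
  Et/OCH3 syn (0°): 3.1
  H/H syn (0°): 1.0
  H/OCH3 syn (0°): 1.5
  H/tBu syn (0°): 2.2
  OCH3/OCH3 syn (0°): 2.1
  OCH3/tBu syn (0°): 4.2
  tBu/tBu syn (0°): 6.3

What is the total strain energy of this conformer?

7.3 kcal/mol

This conformer (eclipsed): tBu(0°)/CHO(0°) eclipsed 4.1; H(120°)/OCH3(120°) eclipsed 1.5; Et(240°)/H(240°) eclipsed 1.7 → 7.3 kcal/mol.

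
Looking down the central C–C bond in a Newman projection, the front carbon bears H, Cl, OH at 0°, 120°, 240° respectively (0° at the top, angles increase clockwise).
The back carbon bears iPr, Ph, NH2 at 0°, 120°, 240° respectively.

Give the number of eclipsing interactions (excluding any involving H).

2

Non-H eclipsing pairs: Cl(120°)/Ph(120°); OH(240°)/NH2(240°) — 2 interactions.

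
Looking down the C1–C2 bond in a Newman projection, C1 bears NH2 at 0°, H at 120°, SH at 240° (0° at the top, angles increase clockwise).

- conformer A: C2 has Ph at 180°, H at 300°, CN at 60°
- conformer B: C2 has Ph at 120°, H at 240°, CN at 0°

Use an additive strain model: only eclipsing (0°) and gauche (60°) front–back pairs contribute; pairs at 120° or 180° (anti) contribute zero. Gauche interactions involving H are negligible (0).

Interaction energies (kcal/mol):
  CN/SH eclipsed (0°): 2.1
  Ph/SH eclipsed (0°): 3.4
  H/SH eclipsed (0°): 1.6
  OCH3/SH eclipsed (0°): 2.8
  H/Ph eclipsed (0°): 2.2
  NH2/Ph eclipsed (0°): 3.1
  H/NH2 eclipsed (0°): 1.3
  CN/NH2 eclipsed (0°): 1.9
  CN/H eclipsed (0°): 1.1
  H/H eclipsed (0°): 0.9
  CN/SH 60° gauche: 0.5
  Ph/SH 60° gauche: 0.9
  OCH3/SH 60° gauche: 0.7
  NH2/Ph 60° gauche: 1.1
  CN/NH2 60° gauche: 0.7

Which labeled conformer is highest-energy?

B

A (staggered): NH2–CN gauche, SH–Ph gauche; 0.7 + 0.9 = 1.6 kcal/mol.
B (eclipsed): NH2–CN eclipsed, H–Ph eclipsed, SH–H eclipsed; 1.9 + 2.2 + 1.6 = 5.7 kcal/mol.
B has the highest total (5.7 kcal/mol).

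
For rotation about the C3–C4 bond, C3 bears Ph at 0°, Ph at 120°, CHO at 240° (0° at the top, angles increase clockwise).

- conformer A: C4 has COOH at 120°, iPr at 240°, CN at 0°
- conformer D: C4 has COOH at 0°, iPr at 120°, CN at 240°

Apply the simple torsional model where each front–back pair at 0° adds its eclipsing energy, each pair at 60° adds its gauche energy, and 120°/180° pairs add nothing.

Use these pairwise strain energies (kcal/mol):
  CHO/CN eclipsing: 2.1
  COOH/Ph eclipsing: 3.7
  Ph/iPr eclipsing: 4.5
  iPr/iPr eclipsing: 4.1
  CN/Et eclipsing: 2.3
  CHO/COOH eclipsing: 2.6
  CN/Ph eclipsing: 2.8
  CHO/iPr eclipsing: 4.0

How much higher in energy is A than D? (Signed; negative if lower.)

A is eclipsed. Ph at 0° is eclipsed with CN at 0° (2.8); Ph at 120° is eclipsed with COOH at 120° (3.7); CHO at 240° is eclipsed with iPr at 240° (4.0). Total 10.5 kcal/mol.
D is eclipsed. Ph at 0° is eclipsed with COOH at 0° (3.7); Ph at 120° is eclipsed with iPr at 120° (4.5); CHO at 240° is eclipsed with CN at 240° (2.1). Total 10.3 kcal/mol.
E(A) − E(D) = 10.5 − 10.3 = +0.2 kcal/mol.

+0.2 kcal/mol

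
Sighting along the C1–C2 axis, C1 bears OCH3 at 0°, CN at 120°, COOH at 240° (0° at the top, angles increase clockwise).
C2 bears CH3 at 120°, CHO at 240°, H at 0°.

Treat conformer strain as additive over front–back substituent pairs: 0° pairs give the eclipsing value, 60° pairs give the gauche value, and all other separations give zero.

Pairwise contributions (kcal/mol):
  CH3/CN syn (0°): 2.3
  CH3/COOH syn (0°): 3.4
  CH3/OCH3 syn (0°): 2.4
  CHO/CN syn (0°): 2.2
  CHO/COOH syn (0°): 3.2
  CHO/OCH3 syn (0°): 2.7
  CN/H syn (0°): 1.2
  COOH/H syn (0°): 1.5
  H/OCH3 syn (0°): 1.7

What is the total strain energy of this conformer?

7.2 kcal/mol

This conformer (eclipsed): OCH3–H eclipsed, CN–CH3 eclipsed, COOH–CHO eclipsed; 1.7 + 2.3 + 3.2 = 7.2 kcal/mol.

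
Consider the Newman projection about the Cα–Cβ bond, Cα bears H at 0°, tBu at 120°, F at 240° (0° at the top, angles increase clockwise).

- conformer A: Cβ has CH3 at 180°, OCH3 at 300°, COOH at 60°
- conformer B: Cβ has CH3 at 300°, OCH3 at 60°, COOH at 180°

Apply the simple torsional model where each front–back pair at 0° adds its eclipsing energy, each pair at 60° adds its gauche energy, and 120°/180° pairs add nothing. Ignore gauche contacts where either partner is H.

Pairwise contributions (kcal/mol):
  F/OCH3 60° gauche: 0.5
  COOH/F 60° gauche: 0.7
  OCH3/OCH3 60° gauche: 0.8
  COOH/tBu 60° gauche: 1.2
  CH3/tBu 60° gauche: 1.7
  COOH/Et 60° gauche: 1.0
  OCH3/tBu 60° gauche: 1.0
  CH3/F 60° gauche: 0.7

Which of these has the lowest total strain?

B

A (staggered): tBu–CH3 gauche, tBu–COOH gauche, F–CH3 gauche, F–OCH3 gauche; 1.7 + 1.2 + 0.7 + 0.5 = 4.1 kcal/mol.
B (staggered): tBu–OCH3 gauche, tBu–COOH gauche, F–CH3 gauche, F–COOH gauche; 1.0 + 1.2 + 0.7 + 0.7 = 3.6 kcal/mol.
B has the lowest total (3.6 kcal/mol).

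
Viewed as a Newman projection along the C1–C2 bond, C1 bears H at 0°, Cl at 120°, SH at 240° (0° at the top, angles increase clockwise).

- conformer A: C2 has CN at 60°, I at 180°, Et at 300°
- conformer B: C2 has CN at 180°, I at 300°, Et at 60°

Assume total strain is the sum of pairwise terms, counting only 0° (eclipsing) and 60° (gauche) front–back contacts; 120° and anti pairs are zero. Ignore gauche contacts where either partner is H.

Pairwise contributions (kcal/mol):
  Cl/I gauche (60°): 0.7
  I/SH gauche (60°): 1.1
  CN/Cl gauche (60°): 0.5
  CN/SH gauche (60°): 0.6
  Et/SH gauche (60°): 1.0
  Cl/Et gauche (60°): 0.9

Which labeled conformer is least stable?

A (staggered): Cl(120°)/CN(60°) gauche 0.5; Cl(120°)/I(180°) gauche 0.7; SH(240°)/I(180°) gauche 1.1; SH(240°)/Et(300°) gauche 1.0 → 3.3 kcal/mol.
B (staggered): Cl(120°)/CN(180°) gauche 0.5; Cl(120°)/Et(60°) gauche 0.9; SH(240°)/CN(180°) gauche 0.6; SH(240°)/I(300°) gauche 1.1 → 3.1 kcal/mol.
A has the highest total (3.3 kcal/mol).

A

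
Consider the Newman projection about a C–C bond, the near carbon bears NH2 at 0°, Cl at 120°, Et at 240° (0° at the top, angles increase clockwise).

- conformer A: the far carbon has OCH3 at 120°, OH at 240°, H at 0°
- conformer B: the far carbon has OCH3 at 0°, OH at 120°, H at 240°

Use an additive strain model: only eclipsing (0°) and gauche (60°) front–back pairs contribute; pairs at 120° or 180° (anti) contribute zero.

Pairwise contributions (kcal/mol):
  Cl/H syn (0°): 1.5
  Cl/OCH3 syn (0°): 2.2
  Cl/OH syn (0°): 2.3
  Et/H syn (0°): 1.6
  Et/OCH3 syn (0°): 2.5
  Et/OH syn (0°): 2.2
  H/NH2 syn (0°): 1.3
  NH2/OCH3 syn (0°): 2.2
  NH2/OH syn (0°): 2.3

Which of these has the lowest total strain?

A (eclipsed): NH2(0°)/H(0°) eclipsed 1.3; Cl(120°)/OCH3(120°) eclipsed 2.2; Et(240°)/OH(240°) eclipsed 2.2 → 5.7 kcal/mol.
B (eclipsed): NH2(0°)/OCH3(0°) eclipsed 2.2; Cl(120°)/OH(120°) eclipsed 2.3; Et(240°)/H(240°) eclipsed 1.6 → 6.1 kcal/mol.
A has the lowest total (5.7 kcal/mol).

A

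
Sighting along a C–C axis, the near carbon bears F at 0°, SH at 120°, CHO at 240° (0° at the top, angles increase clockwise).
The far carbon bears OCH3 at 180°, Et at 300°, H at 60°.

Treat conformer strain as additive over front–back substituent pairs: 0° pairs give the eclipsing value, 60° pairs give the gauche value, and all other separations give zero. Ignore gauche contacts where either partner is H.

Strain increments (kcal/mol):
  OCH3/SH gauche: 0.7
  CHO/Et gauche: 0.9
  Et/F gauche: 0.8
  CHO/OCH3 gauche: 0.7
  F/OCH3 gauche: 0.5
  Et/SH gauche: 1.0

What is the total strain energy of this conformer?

This conformer (staggered): F–Et gauche, SH–OCH3 gauche, CHO–OCH3 gauche, CHO–Et gauche; 0.8 + 0.7 + 0.7 + 0.9 = 3.1 kcal/mol.

3.1 kcal/mol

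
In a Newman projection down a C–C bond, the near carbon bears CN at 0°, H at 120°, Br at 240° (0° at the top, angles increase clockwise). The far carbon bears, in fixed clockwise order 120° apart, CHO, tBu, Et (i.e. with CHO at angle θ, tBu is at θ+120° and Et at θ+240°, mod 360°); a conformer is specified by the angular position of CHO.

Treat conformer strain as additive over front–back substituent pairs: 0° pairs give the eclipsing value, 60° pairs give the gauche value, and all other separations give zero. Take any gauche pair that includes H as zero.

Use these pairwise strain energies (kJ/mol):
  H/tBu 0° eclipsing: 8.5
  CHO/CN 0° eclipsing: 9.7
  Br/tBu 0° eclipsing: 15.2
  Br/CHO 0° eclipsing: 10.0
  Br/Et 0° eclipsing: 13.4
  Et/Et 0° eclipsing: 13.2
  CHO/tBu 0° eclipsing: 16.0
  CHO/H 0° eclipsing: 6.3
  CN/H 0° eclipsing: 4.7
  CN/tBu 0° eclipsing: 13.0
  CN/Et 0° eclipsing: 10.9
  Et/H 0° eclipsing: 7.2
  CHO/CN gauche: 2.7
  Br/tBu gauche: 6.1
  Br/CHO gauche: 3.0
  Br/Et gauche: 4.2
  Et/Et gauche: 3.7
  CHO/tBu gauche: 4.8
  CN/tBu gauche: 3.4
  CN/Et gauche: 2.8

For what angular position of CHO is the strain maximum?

CHO at 0° is eclipsed. CN at 0° is eclipsed with CHO at 0° (9.7); H at 120° is eclipsed with tBu at 120° (8.5); Br at 240° is eclipsed with Et at 240° (13.4). Total 31.6 kJ/mol.
CHO at 60° is staggered. CN at 0° is gauche with CHO at 60° (2.7); CN at 0° is gauche with Et at 300° (2.8); Br at 240° is gauche with tBu at 180° (6.1); Br at 240° is gauche with Et at 300° (4.2). Total 15.8 kJ/mol.
CHO at 120° is eclipsed. CN at 0° is eclipsed with Et at 0° (10.9); H at 120° is eclipsed with CHO at 120° (6.3); Br at 240° is eclipsed with tBu at 240° (15.2). Total 32.4 kJ/mol.
CHO at 180° is staggered. CN at 0° is gauche with tBu at 300° (3.4); CN at 0° is gauche with Et at 60° (2.8); Br at 240° is gauche with CHO at 180° (3.0); Br at 240° is gauche with tBu at 300° (6.1). Total 15.3 kJ/mol.
CHO at 240° is eclipsed. CN at 0° is eclipsed with tBu at 0° (13.0); H at 120° is eclipsed with Et at 120° (7.2); Br at 240° is eclipsed with CHO at 240° (10.0). Total 30.2 kJ/mol.
CHO at 300° is staggered. CN at 0° is gauche with CHO at 300° (2.7); CN at 0° is gauche with tBu at 60° (3.4); Br at 240° is gauche with CHO at 300° (3.0); Br at 240° is gauche with Et at 180° (4.2). Total 13.3 kJ/mol.
The maximum (32.4 kJ/mol) occurs with CHO at 120°.

120°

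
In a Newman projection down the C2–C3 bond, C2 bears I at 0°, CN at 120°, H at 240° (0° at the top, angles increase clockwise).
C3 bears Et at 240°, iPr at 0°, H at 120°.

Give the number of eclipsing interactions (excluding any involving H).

Non-H eclipsing pairs: I(0°)/iPr(0°) — 1 interaction.

1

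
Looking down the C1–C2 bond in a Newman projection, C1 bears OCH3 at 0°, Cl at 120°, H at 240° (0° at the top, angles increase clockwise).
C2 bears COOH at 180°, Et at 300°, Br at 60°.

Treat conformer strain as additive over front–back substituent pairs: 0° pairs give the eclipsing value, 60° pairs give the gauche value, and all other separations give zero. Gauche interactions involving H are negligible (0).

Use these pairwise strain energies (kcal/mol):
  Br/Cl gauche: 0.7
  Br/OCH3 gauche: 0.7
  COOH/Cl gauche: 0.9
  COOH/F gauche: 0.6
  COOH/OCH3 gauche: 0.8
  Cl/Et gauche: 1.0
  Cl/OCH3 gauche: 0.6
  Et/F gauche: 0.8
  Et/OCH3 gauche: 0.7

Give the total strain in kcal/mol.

3.0 kcal/mol

This conformer (staggered): OCH3–Et gauche, OCH3–Br gauche, Cl–COOH gauche, Cl–Br gauche; 0.7 + 0.7 + 0.9 + 0.7 = 3.0 kcal/mol.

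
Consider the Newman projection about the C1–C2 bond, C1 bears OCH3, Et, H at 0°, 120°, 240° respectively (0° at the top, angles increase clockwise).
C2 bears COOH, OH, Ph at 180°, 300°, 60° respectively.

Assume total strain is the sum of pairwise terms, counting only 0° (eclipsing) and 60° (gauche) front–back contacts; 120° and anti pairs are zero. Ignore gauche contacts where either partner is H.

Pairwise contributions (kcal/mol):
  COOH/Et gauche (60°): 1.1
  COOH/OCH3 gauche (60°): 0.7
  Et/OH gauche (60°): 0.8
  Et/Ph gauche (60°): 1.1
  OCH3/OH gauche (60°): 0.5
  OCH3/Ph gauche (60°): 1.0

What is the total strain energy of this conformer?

3.7 kcal/mol

This conformer (staggered): OCH3–OH gauche, OCH3–Ph gauche, Et–COOH gauche, Et–Ph gauche; 0.5 + 1.0 + 1.1 + 1.1 = 3.7 kcal/mol.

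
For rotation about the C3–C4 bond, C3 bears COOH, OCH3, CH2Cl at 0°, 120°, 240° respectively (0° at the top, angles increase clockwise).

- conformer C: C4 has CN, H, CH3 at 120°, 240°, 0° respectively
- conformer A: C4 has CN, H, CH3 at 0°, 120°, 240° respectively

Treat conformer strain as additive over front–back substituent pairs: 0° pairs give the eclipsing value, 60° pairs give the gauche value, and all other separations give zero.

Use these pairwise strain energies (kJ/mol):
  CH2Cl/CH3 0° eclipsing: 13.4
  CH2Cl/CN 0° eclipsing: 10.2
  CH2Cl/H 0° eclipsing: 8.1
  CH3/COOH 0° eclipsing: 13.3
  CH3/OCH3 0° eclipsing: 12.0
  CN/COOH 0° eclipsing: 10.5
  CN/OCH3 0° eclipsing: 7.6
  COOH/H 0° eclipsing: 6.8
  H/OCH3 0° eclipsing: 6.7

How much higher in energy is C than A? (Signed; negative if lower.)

-1.6 kJ/mol

C (eclipsed): COOH(0°)/CH3(0°) eclipsed 13.3; OCH3(120°)/CN(120°) eclipsed 7.6; CH2Cl(240°)/H(240°) eclipsed 8.1 → 29.0 kJ/mol.
A (eclipsed): COOH(0°)/CN(0°) eclipsed 10.5; OCH3(120°)/H(120°) eclipsed 6.7; CH2Cl(240°)/CH3(240°) eclipsed 13.4 → 30.6 kJ/mol.
E(C) − E(A) = 29.0 − 30.6 = -1.6 kJ/mol.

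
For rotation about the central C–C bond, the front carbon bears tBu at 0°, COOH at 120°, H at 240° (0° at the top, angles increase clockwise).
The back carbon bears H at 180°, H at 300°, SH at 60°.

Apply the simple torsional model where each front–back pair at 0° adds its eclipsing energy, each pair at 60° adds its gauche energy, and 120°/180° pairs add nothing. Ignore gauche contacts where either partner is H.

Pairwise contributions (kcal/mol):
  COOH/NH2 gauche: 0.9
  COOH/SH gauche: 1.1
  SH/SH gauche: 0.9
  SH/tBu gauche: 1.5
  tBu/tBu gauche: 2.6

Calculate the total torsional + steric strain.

2.6 kcal/mol

This conformer is staggered. tBu at 0° is gauche with SH at 60° (1.5); COOH at 120° is gauche with SH at 60° (1.1). Total 2.6 kcal/mol.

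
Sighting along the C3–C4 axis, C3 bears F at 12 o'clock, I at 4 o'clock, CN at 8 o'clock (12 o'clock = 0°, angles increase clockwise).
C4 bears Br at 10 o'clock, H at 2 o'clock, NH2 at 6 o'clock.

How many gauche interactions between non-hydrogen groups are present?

4

Non-H gauche pairs: F(0°)/Br(300°); I(120°)/NH2(180°); CN(240°)/Br(300°); CN(240°)/NH2(180°) — 4 interactions.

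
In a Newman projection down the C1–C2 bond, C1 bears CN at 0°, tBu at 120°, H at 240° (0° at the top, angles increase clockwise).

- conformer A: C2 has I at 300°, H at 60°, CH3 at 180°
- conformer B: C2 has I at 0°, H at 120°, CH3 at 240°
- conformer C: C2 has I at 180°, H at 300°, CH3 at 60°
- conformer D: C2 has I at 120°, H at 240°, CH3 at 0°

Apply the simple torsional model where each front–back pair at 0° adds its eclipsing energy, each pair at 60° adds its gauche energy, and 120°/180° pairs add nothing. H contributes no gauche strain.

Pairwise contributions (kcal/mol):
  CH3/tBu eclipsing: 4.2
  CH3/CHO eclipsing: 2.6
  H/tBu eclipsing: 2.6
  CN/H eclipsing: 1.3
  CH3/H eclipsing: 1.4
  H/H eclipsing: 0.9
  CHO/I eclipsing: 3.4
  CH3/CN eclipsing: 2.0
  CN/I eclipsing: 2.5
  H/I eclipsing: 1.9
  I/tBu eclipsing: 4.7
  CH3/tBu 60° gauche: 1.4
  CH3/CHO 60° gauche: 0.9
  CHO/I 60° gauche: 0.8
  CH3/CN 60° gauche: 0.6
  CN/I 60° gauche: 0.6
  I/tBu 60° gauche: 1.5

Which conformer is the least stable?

A (staggered): CN(0°)/I(300°) gauche 0.6; tBu(120°)/CH3(180°) gauche 1.4 → 2.0 kcal/mol.
B (eclipsed): CN(0°)/I(0°) eclipsed 2.5; tBu(120°)/H(120°) eclipsed 2.6; H(240°)/CH3(240°) eclipsed 1.4 → 6.5 kcal/mol.
C (staggered): CN(0°)/CH3(60°) gauche 0.6; tBu(120°)/I(180°) gauche 1.5; tBu(120°)/CH3(60°) gauche 1.4 → 3.5 kcal/mol.
D (eclipsed): CN(0°)/CH3(0°) eclipsed 2.0; tBu(120°)/I(120°) eclipsed 4.7; H(240°)/H(240°) eclipsed 0.9 → 7.6 kcal/mol.
D has the highest total (7.6 kcal/mol).

D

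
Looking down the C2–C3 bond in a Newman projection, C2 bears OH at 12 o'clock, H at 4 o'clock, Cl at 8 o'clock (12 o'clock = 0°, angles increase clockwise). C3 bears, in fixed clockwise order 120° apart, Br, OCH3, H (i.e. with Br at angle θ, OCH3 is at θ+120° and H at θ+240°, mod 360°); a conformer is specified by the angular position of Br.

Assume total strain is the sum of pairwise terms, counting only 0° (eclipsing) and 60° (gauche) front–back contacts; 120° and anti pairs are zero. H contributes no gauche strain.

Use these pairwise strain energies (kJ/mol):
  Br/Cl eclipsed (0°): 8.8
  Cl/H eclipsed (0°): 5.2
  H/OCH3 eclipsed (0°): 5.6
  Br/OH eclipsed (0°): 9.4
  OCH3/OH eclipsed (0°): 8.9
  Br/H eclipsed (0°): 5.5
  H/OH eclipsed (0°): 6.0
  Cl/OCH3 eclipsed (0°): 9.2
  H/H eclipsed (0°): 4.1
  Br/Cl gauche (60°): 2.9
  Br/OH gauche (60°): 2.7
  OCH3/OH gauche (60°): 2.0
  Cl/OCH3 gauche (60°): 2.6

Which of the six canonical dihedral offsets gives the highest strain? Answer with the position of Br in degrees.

Br at 0° (eclipsed): OH(0°)/Br(0°) eclipsed 9.4; H(120°)/OCH3(120°) eclipsed 5.6; Cl(240°)/H(240°) eclipsed 5.2 → 20.2 kJ/mol.
Br at 60° (staggered): OH(0°)/Br(60°) gauche 2.7; Cl(240°)/OCH3(180°) gauche 2.6 → 5.3 kJ/mol.
Br at 120° (eclipsed): OH(0°)/H(0°) eclipsed 6.0; H(120°)/Br(120°) eclipsed 5.5; Cl(240°)/OCH3(240°) eclipsed 9.2 → 20.7 kJ/mol.
Br at 180° (staggered): OH(0°)/OCH3(300°) gauche 2.0; Cl(240°)/Br(180°) gauche 2.9; Cl(240°)/OCH3(300°) gauche 2.6 → 7.5 kJ/mol.
Br at 240° (eclipsed): OH(0°)/OCH3(0°) eclipsed 8.9; H(120°)/H(120°) eclipsed 4.1; Cl(240°)/Br(240°) eclipsed 8.8 → 21.8 kJ/mol.
Br at 300° (staggered): OH(0°)/Br(300°) gauche 2.7; OH(0°)/OCH3(60°) gauche 2.0; Cl(240°)/Br(300°) gauche 2.9 → 7.6 kJ/mol.
The maximum (21.8 kJ/mol) occurs with Br at 240°.

240°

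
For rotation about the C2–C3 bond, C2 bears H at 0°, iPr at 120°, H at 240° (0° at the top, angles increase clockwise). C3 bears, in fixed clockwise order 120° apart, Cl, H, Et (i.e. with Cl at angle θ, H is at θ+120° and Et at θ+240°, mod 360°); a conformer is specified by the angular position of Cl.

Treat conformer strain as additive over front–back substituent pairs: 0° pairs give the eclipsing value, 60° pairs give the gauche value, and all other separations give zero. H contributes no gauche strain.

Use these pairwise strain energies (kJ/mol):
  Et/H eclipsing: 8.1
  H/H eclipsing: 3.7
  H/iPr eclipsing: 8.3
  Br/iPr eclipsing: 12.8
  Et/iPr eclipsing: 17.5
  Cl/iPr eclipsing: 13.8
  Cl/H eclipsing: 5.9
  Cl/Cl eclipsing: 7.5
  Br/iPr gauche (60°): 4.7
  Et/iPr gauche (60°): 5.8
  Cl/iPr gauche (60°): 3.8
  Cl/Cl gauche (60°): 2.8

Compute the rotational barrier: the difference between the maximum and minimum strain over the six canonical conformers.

23.3 kJ/mol

Cl at 0° is eclipsed. H at 0° is eclipsed with Cl at 0° (5.9); iPr at 120° is eclipsed with H at 120° (8.3); H at 240° is eclipsed with Et at 240° (8.1). Total 22.3 kJ/mol.
Cl at 60° is staggered. iPr at 120° is gauche with Cl at 60° (3.8). Total 3.8 kJ/mol.
Cl at 120° is eclipsed. H at 0° is eclipsed with Et at 0° (8.1); iPr at 120° is eclipsed with Cl at 120° (13.8); H at 240° is eclipsed with H at 240° (3.7). Total 25.6 kJ/mol.
Cl at 180° is staggered. iPr at 120° is gauche with Cl at 180° (3.8); iPr at 120° is gauche with Et at 60° (5.8). Total 9.6 kJ/mol.
Cl at 240° is eclipsed. H at 0° is eclipsed with H at 0° (3.7); iPr at 120° is eclipsed with Et at 120° (17.5); H at 240° is eclipsed with Cl at 240° (5.9). Total 27.1 kJ/mol.
Cl at 300° is staggered. iPr at 120° is gauche with Et at 180° (5.8). Total 5.8 kJ/mol.
Max at 240° (27.1 kJ/mol), min at 60° (3.8 kJ/mol); barrier = 23.3 kJ/mol.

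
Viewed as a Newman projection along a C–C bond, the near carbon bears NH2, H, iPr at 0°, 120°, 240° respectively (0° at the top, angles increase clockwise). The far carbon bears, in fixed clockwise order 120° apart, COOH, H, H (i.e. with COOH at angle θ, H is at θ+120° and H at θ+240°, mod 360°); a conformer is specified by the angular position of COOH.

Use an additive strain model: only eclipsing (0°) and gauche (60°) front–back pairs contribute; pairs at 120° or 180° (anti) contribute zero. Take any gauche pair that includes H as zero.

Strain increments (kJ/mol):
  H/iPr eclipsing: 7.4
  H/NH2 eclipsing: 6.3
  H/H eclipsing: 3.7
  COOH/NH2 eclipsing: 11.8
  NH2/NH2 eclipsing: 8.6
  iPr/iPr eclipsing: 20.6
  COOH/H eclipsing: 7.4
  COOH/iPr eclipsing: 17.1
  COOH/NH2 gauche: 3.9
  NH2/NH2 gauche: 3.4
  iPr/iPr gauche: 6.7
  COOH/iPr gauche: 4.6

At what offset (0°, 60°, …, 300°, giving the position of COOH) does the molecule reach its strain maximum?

240°

COOH at 0° (eclipsed): NH2(0°)/COOH(0°) eclipsed 11.8; H(120°)/H(120°) eclipsed 3.7; iPr(240°)/H(240°) eclipsed 7.4 → 22.9 kJ/mol.
COOH at 60° (staggered): NH2(0°)/COOH(60°) gauche 3.9 → 3.9 kJ/mol.
COOH at 120° (eclipsed): NH2(0°)/H(0°) eclipsed 6.3; H(120°)/COOH(120°) eclipsed 7.4; iPr(240°)/H(240°) eclipsed 7.4 → 21.1 kJ/mol.
COOH at 180° (staggered): iPr(240°)/COOH(180°) gauche 4.6 → 4.6 kJ/mol.
COOH at 240° (eclipsed): NH2(0°)/H(0°) eclipsed 6.3; H(120°)/H(120°) eclipsed 3.7; iPr(240°)/COOH(240°) eclipsed 17.1 → 27.1 kJ/mol.
COOH at 300° (staggered): NH2(0°)/COOH(300°) gauche 3.9; iPr(240°)/COOH(300°) gauche 4.6 → 8.5 kJ/mol.
The maximum (27.1 kJ/mol) occurs with COOH at 240°.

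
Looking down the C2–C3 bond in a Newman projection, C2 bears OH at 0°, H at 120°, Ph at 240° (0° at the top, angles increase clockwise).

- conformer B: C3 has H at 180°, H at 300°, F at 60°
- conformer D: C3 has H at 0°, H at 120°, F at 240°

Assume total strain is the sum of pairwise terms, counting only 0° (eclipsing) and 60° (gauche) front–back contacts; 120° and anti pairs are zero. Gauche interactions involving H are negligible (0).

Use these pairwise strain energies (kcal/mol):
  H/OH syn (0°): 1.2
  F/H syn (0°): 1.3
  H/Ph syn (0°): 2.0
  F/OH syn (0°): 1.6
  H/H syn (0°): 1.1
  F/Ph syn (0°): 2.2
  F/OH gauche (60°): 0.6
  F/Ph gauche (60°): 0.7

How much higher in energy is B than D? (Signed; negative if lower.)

B (staggered): OH–F gauche; 0.6 = 0.6 kcal/mol.
D (eclipsed): OH–H eclipsed, H–H eclipsed, Ph–F eclipsed; 1.2 + 1.1 + 2.2 = 4.5 kcal/mol.
E(B) − E(D) = 0.6 − 4.5 = -3.9 kcal/mol.

-3.9 kcal/mol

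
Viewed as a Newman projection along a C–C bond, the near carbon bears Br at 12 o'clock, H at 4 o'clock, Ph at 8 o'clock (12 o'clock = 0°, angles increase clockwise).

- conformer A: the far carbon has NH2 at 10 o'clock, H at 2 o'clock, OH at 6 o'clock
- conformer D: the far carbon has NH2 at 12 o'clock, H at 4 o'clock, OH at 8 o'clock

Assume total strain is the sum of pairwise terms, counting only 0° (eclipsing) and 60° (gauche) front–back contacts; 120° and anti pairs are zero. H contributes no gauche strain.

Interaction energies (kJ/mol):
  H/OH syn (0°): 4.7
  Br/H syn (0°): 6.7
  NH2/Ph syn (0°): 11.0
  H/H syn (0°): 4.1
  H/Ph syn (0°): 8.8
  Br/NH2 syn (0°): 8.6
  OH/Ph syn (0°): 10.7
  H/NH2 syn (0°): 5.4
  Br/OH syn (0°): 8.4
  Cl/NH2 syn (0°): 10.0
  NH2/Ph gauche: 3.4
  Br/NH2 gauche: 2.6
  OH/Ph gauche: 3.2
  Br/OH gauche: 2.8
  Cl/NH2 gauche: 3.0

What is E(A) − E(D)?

A is staggered. Br at 0° is gauche with NH2 at 300° (2.6); Ph at 240° is gauche with NH2 at 300° (3.4); Ph at 240° is gauche with OH at 180° (3.2). Total 9.2 kJ/mol.
D is eclipsed. Br at 0° is eclipsed with NH2 at 0° (8.6); H at 120° is eclipsed with H at 120° (4.1); Ph at 240° is eclipsed with OH at 240° (10.7). Total 23.4 kJ/mol.
E(A) − E(D) = 9.2 − 23.4 = -14.2 kJ/mol.

-14.2 kJ/mol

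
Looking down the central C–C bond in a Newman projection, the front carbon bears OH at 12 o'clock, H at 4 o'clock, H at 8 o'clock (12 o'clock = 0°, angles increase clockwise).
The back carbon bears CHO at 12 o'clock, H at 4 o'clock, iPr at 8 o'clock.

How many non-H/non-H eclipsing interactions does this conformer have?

Non-H eclipsing pairs: OH(0°)/CHO(0°) — 1 interaction.

1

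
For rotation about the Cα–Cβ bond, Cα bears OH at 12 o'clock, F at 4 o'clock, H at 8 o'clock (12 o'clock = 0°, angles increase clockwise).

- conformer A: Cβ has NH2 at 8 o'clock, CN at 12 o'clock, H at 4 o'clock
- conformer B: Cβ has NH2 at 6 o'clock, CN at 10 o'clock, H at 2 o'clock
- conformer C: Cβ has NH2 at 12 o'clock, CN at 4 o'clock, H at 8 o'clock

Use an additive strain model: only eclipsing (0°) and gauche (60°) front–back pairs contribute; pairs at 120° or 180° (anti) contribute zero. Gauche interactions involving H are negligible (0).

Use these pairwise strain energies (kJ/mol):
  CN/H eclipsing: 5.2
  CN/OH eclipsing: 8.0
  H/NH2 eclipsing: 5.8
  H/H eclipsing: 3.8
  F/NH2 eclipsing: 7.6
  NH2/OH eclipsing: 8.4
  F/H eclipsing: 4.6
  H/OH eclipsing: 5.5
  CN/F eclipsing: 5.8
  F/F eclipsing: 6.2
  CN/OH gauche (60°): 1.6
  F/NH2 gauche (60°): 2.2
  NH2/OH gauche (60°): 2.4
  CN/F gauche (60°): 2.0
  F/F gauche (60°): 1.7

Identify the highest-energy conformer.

A is eclipsed. OH at 0° is eclipsed with CN at 0° (8.0); F at 120° is eclipsed with H at 120° (4.6); H at 240° is eclipsed with NH2 at 240° (5.8). Total 18.4 kJ/mol.
B is staggered. OH at 0° is gauche with CN at 300° (1.6); F at 120° is gauche with NH2 at 180° (2.2). Total 3.8 kJ/mol.
C is eclipsed. OH at 0° is eclipsed with NH2 at 0° (8.4); F at 120° is eclipsed with CN at 120° (5.8); H at 240° is eclipsed with H at 240° (3.8). Total 18.0 kJ/mol.
A has the highest total (18.4 kJ/mol).

A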